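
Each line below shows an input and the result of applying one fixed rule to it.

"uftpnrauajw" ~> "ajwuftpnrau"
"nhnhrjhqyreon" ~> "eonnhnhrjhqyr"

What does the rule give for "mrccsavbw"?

What's happening: move the last 3 characters to the front (rotate right by 3).
On "mrccsavbw" that produces "vbwmrccsa".

vbwmrccsa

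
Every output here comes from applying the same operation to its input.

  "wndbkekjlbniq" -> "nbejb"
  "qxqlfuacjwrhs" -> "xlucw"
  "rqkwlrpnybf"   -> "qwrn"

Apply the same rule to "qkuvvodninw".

The rule is to delete the last 3 characters, then keep every other character starting from the second (positions 2nd, 4th, 6th, ...).
"qkuvvodninw" → "qkuvvodn" → "kvon".

kvon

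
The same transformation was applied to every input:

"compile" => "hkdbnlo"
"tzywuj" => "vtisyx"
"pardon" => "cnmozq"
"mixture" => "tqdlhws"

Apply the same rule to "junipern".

The pattern: move the last 3 characters to the front (rotate right by 3), then shift every letter 1 place backward in the alphabet (wrapping around).
Applying both steps to "junipern": "ernjunip", then "dqmitmho".

dqmitmho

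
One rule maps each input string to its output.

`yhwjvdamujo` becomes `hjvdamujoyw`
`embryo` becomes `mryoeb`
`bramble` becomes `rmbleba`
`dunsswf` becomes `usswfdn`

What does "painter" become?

What's happening: move the first 2 characters to the end (rotate left by 2), then swap the first and last characters.
For "painter", step one produces "interpa"; step two turns that into "anterpi".

anterpi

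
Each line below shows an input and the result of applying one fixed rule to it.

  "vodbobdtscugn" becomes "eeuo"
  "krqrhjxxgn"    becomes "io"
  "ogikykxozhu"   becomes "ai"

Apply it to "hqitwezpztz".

iuaaua

What's happening: shift every letter 1 place forward in the alphabet (wrapping around), then keep only the vowels.
Working it through for "hqitwezpztz": intermediate "irjuxfaqaua", final "iuaaua".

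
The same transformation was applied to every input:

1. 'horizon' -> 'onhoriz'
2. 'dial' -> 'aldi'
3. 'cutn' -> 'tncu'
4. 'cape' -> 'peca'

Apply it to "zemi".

mize

Rule — move the last 2 characters to the front (rotate right by 2).
So "zemi" becomes "mize".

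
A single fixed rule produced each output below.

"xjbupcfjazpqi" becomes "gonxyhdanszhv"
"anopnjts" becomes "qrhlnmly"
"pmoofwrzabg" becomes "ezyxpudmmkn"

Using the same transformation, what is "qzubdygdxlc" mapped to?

ajvbewbzsxo

The transformation: shift every letter 2 places backward in the alphabet (wrapping around), then reverse the string.
Applying both steps to "qzubdygdxlc": "oxszbwebvja", then "ajvbewbzsxo".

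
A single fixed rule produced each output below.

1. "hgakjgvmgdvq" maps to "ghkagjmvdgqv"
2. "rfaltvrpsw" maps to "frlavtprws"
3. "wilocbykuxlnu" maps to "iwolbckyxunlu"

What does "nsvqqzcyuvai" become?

Rule — swap each adjacent pair of characters (1↔2, 3↔4, ...).
So "nsvqqzcyuvai" becomes "snqvzqycvuia".

snqvzqycvuia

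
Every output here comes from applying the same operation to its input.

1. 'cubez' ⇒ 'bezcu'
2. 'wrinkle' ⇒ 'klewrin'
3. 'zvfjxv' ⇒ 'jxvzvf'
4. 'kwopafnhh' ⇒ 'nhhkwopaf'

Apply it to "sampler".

Each output is the input with this applied: move the last 3 characters to the front (rotate right by 3).
"sampler" → "lersamp".

lersamp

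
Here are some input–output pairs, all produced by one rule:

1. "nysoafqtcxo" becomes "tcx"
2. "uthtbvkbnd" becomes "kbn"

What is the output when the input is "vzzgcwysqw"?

Looking at the pairs, the operation is to delete the last character, then keep only the last 3 characters.
So "vzzgcwysqw" becomes "ysq".

ysq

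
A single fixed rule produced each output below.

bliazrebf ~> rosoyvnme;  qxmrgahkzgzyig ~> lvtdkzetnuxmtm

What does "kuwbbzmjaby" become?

In each case the input is transformed by: shift every letter 13 places forward in the alphabet (wrapping around) — i.e. ROT13, then move the last 3 characters to the front (rotate right by 3).
Applying both steps to "kuwbbzmjaby": "xhjoomzwnol", then "nolxhjoomzw".

nolxhjoomzw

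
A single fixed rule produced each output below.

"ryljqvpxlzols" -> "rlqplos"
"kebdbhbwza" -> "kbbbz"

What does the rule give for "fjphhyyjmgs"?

The transformation: keep every other character starting from the first (positions 1st, 3rd, 5th, ...).
For "fjphhyyjmgs" the result is "fphyms".

fphyms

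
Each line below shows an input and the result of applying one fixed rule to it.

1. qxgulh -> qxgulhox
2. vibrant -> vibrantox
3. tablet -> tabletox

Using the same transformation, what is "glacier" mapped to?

The rule is to append "ox".
For "glacier" the result is "glacierox".

glacierox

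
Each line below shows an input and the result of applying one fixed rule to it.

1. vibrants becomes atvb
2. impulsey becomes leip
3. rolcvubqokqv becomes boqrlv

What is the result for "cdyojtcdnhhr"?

What's happening: swap the front and back halves of the string, then keep every other character starting from the first (positions 1st, 3rd, 5th, ...).
Working it through for "cdyojtcdnhhr": intermediate "cdnhhrcdyojt", final "cnhcyj".

cnhcyj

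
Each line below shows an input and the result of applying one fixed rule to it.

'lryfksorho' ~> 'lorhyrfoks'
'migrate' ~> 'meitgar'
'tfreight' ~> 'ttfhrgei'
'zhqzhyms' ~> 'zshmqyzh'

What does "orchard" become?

The pattern: take characters alternately from the front and the back (1st, last, 2nd, 2nd-last, ...).
For "orchard" the result is "odrrcah".

odrrcah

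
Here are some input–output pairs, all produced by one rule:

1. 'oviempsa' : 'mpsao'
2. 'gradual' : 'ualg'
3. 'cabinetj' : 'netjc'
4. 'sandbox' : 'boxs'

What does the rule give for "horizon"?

zonh

What's happening: move the first character to the end, then delete the first 3 characters.
For "horizon", step one produces "orizonh"; step two turns that into "zonh".
(Check on "oviempsa": → "viempsao" → "mpsao" ✓)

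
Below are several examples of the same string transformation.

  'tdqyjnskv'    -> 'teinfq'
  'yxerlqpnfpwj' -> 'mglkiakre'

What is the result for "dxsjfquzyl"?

ealputg

What's happening: shift every letter 5 places backward in the alphabet (wrapping around), then delete the first 3 characters.
Working it through for "dxsjfquzyl": intermediate "ysnealputg", final "ealputg".
(Check on "tdqyjnskv": → "oylteinfq" → "teinfq" ✓)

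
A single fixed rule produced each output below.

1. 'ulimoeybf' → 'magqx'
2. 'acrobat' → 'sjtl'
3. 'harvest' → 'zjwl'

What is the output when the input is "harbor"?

Rule — shift every letter 8 places backward in the alphabet (wrapping around), then keep every other character starting from the first (positions 1st, 3rd, 5th, ...).
Applying both steps to "harbor": "zsjtgj", then "zjg".

zjg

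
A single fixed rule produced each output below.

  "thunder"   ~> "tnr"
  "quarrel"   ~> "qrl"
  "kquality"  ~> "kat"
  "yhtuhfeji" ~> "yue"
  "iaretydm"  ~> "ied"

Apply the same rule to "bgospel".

The transformation: keep one character in every 3, starting at position 1 (positions 1st, 4th, 7th, ...).
On "bgospel" that produces "bsl".

bsl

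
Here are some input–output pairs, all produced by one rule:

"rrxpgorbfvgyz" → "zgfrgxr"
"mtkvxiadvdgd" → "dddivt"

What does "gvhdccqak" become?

kqchg

The pattern: reverse the string, then keep every other character starting from the first (positions 1st, 3rd, 5th, ...).
For "gvhdccqak", step one produces "kaqccdhvg"; step two turns that into "kqchg".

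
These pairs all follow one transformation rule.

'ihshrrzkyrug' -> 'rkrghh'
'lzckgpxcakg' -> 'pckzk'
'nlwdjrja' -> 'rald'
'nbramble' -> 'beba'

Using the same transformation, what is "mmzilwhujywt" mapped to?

What's happening: keep every other character starting from the second (positions 2nd, 4th, 6th, ...), then move the first 2 characters to the end (rotate left by 2).
Applying both steps to "mmzilwhujywt": "miwuyt", then "wuytmi".
(Check on "lzckgpxcakg": → "zkpck" → "pckzk" ✓)

wuytmi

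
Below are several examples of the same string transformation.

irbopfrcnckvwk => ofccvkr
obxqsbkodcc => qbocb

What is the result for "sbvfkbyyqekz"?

The transformation: keep every other character starting from the second (positions 2nd, 4th, 6th, ...), then move the first character to the end.
For "sbvfkbyyqekz" the result is "fbyezb".

fbyezb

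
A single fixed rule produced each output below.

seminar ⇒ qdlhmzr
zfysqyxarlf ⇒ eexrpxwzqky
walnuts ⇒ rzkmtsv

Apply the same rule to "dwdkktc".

The transformation: shift every letter 1 place backward in the alphabet (wrapping around), then swap the first and last characters.
On "dwdkktc": the first step gives "cvcjjsb", and the second then gives "bvcjjsc".

bvcjjsc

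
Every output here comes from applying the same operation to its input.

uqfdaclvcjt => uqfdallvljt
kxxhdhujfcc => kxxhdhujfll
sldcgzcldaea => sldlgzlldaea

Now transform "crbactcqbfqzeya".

Each output is the input with this applied: replace every "c" with "l".
For "crbactcqbfqzeya" the result is "lrbaltlqbfqzeya".

lrbaltlqbfqzeya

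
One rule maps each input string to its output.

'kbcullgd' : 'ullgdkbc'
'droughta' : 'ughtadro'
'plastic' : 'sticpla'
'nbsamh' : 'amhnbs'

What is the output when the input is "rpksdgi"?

sdgirpk

The pattern: move the first 3 characters to the end (rotate left by 3).
For "rpksdgi" the result is "sdgirpk".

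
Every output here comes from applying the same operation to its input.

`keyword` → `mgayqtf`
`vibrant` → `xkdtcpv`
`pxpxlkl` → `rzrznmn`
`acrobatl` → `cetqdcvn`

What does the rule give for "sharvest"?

In each case the input is transformed by: shift every letter 2 places forward in the alphabet (wrapping around).
Doing the same to "sharvest": "ujctxguv".

ujctxguv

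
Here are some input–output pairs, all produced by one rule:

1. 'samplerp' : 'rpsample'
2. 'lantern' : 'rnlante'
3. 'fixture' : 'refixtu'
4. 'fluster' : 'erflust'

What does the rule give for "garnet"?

Rule — move the last 2 characters to the front (rotate right by 2).
On "garnet" that produces "etgarn".

etgarn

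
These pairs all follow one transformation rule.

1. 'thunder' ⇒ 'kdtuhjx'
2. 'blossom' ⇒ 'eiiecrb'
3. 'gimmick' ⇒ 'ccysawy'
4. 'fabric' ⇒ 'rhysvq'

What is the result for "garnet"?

hdujwq

The pattern: move the first 2 characters to the end (rotate left by 2), then shift every letter 10 places backward in the alphabet (wrapping around).
For "garnet", step one produces "rnetga"; step two turns that into "hdujwq".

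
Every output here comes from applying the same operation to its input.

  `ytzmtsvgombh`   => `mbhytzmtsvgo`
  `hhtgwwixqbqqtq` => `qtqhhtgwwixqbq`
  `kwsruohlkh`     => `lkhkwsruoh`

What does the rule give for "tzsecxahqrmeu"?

Each output is the input with this applied: move the last 3 characters to the front (rotate right by 3).
On "tzsecxahqrmeu" that produces "meutzsecxahqr".

meutzsecxahqr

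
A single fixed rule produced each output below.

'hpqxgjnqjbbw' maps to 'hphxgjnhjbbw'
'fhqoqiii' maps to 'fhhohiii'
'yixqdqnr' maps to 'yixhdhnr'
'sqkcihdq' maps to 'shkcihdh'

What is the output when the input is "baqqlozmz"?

bahhlozmz

Looking at the pairs, the operation is to replace every "q" with "h".
For "baqqlozmz" the result is "bahhlozmz".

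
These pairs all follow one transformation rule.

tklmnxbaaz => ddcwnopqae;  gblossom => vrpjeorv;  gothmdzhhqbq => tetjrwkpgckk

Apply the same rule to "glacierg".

hujjodfl

The transformation: move the last 3 characters to the front (rotate right by 3), then shift every letter 3 places forward in the alphabet (wrapping around).
For "glacierg" the result is "hujjodfl".
(Check on "gothmdzhhqbq": → "qbqgothmdzhh" → "tetjrwkpgckk" ✓)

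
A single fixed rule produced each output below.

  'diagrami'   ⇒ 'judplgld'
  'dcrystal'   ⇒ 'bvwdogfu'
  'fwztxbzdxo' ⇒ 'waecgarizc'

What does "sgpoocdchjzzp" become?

Looking at the pairs, the operation is to move the first 3 characters to the end (rotate left by 3), then shift every letter 3 places forward in the alphabet (wrapping around).
On "sgpoocdchjzzp": the first step gives "oocdchjzzpsgp", and the second then gives "rrfgfkmccsvjs".

rrfgfkmccsvjs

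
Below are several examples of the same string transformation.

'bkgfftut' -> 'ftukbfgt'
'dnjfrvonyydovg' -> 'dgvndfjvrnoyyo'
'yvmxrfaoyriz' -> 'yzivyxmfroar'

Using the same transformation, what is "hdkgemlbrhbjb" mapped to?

The transformation: swap each adjacent pair of characters (1↔2, 3↔4, ...), then move the last 3 characters to the front (rotate right by 3).
Working it through for "hdkgemlbrhbjb": intermediate "dhgkmeblhrjbb", final "jbbdhgkmeblhr".

jbbdhgkmeblhr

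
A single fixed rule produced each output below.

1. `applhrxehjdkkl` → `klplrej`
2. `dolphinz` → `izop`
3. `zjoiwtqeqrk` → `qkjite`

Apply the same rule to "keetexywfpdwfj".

In each case the input is transformed by: move the last 3 characters to the front (rotate right by 3), then keep every other character starting from the first (positions 1st, 3rd, 5th, ...).
On "keetexywfpdwfj": the first step gives "wfjkeetexywfpd", and the second then gives "wjetxwp".

wjetxwp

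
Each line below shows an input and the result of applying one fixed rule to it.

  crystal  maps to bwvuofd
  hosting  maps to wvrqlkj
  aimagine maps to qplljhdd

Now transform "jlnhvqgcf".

The pattern: sort the characters into reverse alphabetical order, then shift every letter 3 places forward in the alphabet (wrapping around).
On "jlnhvqgcf" that produces "ytqomkjif".

ytqomkjif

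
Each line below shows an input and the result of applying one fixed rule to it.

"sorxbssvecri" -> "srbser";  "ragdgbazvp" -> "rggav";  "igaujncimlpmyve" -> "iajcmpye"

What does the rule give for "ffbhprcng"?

fbpcg

In each case the input is transformed by: keep every other character starting from the first (positions 1st, 3rd, 5th, ...).
So "ffbhprcng" becomes "fbpcg".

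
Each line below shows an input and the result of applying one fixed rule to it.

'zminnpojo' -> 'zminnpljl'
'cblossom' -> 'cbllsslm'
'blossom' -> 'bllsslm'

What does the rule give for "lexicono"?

lexiclnl

Looking at the pairs, the operation is to replace every "o" with "l".
For "lexicono" the result is "lexiclnl".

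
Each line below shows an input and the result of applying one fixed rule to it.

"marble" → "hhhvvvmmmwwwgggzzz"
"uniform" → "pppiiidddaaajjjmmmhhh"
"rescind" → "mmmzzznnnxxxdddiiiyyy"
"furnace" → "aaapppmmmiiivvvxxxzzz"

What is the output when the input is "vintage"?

In each case the input is transformed by: shift every letter 5 places backward in the alphabet (wrapping around), then repeat every character 3 times.
Applying that to "vintage" gives "qqqdddiiiooovvvbbbzzz".

qqqdddiiiooovvvbbbzzz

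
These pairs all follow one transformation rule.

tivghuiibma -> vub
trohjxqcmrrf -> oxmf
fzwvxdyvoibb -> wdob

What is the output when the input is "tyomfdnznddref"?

The transformation: keep one character in every 3, starting at position 3 (positions 3rd, 6th, 9th, ...).
On "tyomfdnznddref" that produces "odnr".

odnr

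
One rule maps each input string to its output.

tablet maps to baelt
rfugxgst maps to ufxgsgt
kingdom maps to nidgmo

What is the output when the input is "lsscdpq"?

ssdcqp

Looking at the pairs, the operation is to delete the first character, then swap each adjacent pair of characters (1↔2, 3↔4, ...).
Applying both steps to "lsscdpq": "sscdpq", then "ssdcqp".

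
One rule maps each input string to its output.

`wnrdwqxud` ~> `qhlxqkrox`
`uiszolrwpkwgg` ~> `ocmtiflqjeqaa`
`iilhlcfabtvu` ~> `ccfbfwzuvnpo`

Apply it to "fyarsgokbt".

Each output is the input with this applied: shift every letter 6 places backward in the alphabet (wrapping around).
Applying that to "fyarsgokbt" gives "zsulmaievn".

zsulmaievn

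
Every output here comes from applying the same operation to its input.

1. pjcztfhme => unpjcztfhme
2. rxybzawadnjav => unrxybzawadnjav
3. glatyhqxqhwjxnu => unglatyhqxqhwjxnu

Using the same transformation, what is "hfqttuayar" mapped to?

unhfqttuayar

The rule is to prepend "un".
So "hfqttuayar" becomes "unhfqttuayar".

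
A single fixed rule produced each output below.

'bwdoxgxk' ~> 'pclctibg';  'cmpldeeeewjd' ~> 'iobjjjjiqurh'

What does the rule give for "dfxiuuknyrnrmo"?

Each output is the input with this applied: shift every letter 5 places forward in the alphabet (wrapping around), then reverse the string.
On "dfxiuuknyrnrmo": the first step gives "ikcnzzpsdwswrt", and the second then gives "trwswdspzzncki".

trwswdspzzncki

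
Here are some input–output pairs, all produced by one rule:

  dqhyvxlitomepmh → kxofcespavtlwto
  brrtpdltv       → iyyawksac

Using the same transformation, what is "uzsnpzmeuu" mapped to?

The rule is to shift every letter 7 places forward in the alphabet (wrapping around).
For "uzsnpzmeuu" the result is "bgzuwgtlbb".

bgzuwgtlbb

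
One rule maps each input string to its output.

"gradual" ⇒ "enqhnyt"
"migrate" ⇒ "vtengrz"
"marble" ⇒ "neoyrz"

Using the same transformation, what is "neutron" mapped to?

Looking at the pairs, the operation is to shift every letter 13 places forward in the alphabet (wrapping around) — i.e. ROT13, then move the first character to the end.
On "neutron" that produces "rhgebaa".

rhgebaa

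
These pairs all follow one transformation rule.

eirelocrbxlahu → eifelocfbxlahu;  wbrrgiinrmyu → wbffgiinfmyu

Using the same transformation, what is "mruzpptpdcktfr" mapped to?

In each case the input is transformed by: replace every "r" with "f".
Doing the same to "mruzpptpdcktfr": "mfuzpptpdcktff".

mfuzpptpdcktff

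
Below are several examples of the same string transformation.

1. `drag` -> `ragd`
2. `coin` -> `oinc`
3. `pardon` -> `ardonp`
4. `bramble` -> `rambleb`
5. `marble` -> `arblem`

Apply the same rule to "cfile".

filec

The pattern: move the first character to the end.
For "cfile" the result is "filec".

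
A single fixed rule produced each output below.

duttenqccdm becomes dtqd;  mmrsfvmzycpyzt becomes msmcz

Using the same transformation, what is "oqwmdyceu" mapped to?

omc

Rule — keep one character in every 3, starting at position 1 (positions 1st, 4th, 7th, ...).
Doing the same to "oqwmdyceu": "omc".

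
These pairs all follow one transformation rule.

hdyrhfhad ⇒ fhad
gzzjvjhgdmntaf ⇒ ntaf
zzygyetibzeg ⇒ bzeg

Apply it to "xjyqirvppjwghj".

Each output is the input with this applied: keep only the last 4 characters.
Applying that to "xjyqirvppjwghj" gives "wghj".

wghj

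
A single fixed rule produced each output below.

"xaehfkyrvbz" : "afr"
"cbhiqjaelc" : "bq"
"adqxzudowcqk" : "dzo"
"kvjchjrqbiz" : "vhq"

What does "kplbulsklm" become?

pu

Looking at the pairs, the operation is to delete the last 3 characters, then keep one character in every 3, starting at position 2 (positions 2nd, 5th, 8th, ...).
Applying both steps to "kplbulsklm": "kplbuls", then "pu".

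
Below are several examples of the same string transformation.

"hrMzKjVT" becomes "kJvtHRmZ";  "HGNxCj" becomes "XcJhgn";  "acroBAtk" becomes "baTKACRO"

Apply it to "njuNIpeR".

The pattern: swap the front and back halves of the string, then flip the case of every letter.
Starting from "njuNIpeR": after the first operation, "IpeRnjuN"; after the second, "iPErNJUn".

iPErNJUn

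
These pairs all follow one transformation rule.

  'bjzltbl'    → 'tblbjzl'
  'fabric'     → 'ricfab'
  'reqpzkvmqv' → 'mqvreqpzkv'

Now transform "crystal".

talcrys

The rule is to move the last 3 characters to the front (rotate right by 3).
For "crystal" the result is "talcrys".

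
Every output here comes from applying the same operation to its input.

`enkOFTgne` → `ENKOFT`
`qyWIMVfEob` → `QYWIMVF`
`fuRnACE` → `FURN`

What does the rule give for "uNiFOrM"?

The rule is to delete the last 3 characters, then convert every letter to uppercase.
For "uNiFOrM", step one produces "uNiF"; step two turns that into "UNIF".

UNIF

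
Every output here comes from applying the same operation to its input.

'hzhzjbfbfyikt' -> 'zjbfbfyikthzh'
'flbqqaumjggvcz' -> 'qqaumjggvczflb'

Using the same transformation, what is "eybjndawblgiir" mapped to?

jndawblgiireyb

Rule — move the first 3 characters to the end (rotate left by 3).
Doing the same to "eybjndawblgiir": "jndawblgiireyb".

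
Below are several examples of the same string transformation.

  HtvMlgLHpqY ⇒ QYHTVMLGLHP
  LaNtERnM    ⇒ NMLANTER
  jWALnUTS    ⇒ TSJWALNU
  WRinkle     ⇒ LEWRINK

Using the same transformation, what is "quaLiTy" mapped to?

TYQUALI

The rule is to move the last 2 characters to the front (rotate right by 2), then convert every letter to uppercase.
For "quaLiTy" the result is "TYQUALI".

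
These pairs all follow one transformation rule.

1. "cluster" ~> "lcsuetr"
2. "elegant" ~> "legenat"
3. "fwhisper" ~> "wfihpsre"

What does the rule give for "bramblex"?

rbmalbxe

Rule — swap each adjacent pair of characters (1↔2, 3↔4, ...).
Applying that to "bramblex" gives "rbmalbxe".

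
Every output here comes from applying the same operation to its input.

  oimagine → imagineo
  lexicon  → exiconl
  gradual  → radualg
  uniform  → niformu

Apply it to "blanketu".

The transformation: move the first character to the end.
So "blanketu" becomes "lanketub".

lanketub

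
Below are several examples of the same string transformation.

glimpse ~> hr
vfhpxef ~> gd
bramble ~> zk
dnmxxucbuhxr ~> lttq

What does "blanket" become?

zd

In each case the input is transformed by: keep one character in every 3, starting at position 3 (positions 3rd, 6th, 9th, ...), then shift every letter 1 place backward in the alphabet (wrapping around).
On "blanket": the first step gives "ae", and the second then gives "zd".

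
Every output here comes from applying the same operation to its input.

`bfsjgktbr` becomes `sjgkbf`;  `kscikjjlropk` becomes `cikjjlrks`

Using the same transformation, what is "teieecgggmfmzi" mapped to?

The pattern: delete the last 3 characters, then move the first 2 characters to the end (rotate left by 2).
On "teieecgggmfmzi": the first step gives "teieecgggmf", and the second then gives "ieecgggmfte".

ieecgggmfte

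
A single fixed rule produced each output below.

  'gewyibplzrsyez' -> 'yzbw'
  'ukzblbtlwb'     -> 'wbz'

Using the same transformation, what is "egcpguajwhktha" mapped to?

Looking at the pairs, the operation is to keep one character in every 3, starting at position 3 (positions 3rd, 6th, 9th, ...), then reverse the string.
For "egcpguajwhktha", step one produces "cuwt"; step two turns that into "twuc".

twuc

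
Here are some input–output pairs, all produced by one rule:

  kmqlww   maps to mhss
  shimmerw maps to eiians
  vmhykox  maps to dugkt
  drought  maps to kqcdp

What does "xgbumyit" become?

The rule is to delete the first 2 characters, then shift every letter 4 places backward in the alphabet (wrapping around).
For "xgbumyit" the result is "xqiuep".

xqiuep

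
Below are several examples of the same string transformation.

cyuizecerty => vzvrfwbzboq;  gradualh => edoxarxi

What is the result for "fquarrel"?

In each case the input is transformed by: shift every letter 3 places backward in the alphabet (wrapping around), then move the last character to the front.
For "fquarrel", step one produces "cnrxoobi"; step two turns that into "icnrxoob".
(Check on "cyuizecerty": → "zvrfwbzboqv" → "vzvrfwbzboq" ✓)

icnrxoob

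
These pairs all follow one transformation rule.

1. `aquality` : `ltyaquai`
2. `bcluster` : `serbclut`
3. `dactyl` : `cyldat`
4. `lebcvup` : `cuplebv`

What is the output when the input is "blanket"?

Rule — move the last 3 characters to the front (rotate right by 3), then swap the first and last characters.
Starting from "blanket": after the first operation, "ketblan"; after the second, "netblak".
(Check on "lebcvup": → "vuplebc" → "cuplebv" ✓)

netblak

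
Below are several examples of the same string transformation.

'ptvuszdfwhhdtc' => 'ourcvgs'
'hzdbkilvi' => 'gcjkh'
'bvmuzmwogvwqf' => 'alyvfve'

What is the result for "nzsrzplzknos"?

Looking at the pairs, the operation is to shift every letter 1 place backward in the alphabet (wrapping around), then keep every other character starting from the first (positions 1st, 3rd, 5th, ...).
On "nzsrzplzknos": the first step gives "myrqyokyjmnr", and the second then gives "mrykjn".
(Check on "bvmuzmwogvwqf": → "aultylvnfuvpe" → "alyvfve" ✓)

mrykjn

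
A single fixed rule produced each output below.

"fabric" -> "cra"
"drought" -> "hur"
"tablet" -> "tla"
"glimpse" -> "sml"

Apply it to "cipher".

What's happening: keep every other character starting from the second (positions 2nd, 4th, 6th, ...), then reverse the string.
On "cipher": the first step gives "ihr", and the second then gives "rhi".

rhi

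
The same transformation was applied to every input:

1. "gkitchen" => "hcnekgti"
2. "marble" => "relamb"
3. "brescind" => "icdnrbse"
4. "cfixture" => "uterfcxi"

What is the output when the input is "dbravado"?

What's happening: swap each adjacent pair of characters (1↔2, 3↔4, ...), then swap the front and back halves of the string.
Applying both steps to "dbravado": "bdaravod", then "avodbdar".

avodbdar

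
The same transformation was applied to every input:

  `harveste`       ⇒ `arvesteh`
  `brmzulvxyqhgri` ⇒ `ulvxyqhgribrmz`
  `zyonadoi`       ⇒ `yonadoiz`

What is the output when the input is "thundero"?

Looking at the pairs, the operation is to swap the front and back halves of the string, then move the last 3 characters to the front (rotate right by 3).
On "thundero" that produces "hunderot".
(Check on "harveste": → "esteharv" → "arvesteh" ✓)

hunderot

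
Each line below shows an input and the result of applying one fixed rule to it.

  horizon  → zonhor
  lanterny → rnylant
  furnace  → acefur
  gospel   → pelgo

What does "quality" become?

ityqua

Each output is the input with this applied: move the last 3 characters to the front (rotate right by 3), then delete the last character.
Applying both steps to "quality": "ityqual", then "ityqua".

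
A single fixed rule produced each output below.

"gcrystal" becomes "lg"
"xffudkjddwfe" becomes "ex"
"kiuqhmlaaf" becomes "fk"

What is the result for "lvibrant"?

tl

Each output is the input with this applied: move the first character to the end, then keep only the last 2 characters.
On "lvibrant" that produces "tl".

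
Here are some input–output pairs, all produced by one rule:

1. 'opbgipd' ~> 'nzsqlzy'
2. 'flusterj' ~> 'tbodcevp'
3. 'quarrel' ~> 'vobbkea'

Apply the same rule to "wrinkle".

The transformation: shift every letter 10 places forward in the alphabet (wrapping around), then reverse the string.
So "wrinkle" becomes "ovuxsbg".
(Check on "flusterj": → "pvecdobt" → "tbodcevp" ✓)

ovuxsbg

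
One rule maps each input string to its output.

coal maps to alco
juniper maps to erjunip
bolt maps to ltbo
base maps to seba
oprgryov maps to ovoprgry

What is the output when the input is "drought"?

htdroug

In each case the input is transformed by: move the last 2 characters to the front (rotate right by 2).
For "drought" the result is "htdroug".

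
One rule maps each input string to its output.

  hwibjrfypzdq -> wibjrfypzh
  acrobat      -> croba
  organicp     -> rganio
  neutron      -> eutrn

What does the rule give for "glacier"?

lacig

Each output is the input with this applied: delete the last 2 characters, then move the first character to the end.
"glacier" → "glaci" → "lacig".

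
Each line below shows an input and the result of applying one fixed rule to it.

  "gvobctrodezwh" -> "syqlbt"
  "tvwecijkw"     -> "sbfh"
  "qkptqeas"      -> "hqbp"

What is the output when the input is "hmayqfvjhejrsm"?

In each case the input is transformed by: keep every other character starting from the second (positions 2nd, 4th, 6th, ...), then shift every letter 3 places backward in the alphabet (wrapping around).
On "hmayqfvjhejrsm" that produces "jvcgboj".

jvcgboj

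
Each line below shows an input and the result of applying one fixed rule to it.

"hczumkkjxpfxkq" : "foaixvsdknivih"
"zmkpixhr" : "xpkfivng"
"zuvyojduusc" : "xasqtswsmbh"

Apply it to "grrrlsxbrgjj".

ehphpeppjzqv

The rule is to shift every letter 2 places backward in the alphabet (wrapping around), then take characters alternately from the front and the back (1st, last, 2nd, 2nd-last, ...).
On "grrrlsxbrgjj": the first step gives "epppjqvzpehh", and the second then gives "ehphpeppjzqv".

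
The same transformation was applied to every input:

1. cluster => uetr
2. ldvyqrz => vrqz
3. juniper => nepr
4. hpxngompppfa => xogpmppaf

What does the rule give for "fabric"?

bci

Each output is the input with this applied: swap each adjacent pair of characters (1↔2, 3↔4, ...), then delete the first 3 characters.
Applying that to "fabric" gives "bci".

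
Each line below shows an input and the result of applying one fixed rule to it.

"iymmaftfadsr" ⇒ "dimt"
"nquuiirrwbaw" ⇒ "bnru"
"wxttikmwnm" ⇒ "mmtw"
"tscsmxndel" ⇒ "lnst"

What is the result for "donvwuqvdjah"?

djqv

The pattern: keep one character in every 3, starting at position 1 (positions 1st, 4th, 7th, ...), then sort the characters into alphabetical order.
Applying that to "donvwuqvdjah" gives "djqv".
(Check on "nquuiirrwbaw": → "nurb" → "bnru" ✓)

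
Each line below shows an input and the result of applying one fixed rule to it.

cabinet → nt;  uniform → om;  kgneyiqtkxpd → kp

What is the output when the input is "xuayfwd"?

The rule is to keep every other character starting from the first (positions 1st, 3rd, 5th, ...), then keep only the last 2 characters.
Starting from "xuayfwd": after the first operation, "xafd"; after the second, "fd".

fd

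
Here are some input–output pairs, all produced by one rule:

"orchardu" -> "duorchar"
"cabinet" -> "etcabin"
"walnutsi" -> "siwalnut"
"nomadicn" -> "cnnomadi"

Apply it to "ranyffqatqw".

Looking at the pairs, the operation is to move the last 2 characters to the front (rotate right by 2).
On "ranyffqatqw" that produces "qwranyffqat".

qwranyffqat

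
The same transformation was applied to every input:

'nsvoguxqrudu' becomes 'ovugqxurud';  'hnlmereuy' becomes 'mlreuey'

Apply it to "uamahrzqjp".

What's happening: swap each adjacent pair of characters (1↔2, 3↔4, ...), then delete the first 2 characters.
"uamahrzqjp" → "auamrhqzpj" → "amrhqzpj".

amrhqzpj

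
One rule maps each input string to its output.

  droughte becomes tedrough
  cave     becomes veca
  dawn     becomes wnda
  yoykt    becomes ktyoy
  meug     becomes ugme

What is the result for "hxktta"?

tahxkt

The rule is to move the last 2 characters to the front (rotate right by 2).
Doing the same to "hxktta": "tahxkt".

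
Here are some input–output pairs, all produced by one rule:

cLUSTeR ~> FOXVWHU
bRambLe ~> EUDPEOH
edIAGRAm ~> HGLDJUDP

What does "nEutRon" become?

The rule is to shift every letter 3 places forward in the alphabet (wrapping around), then convert every letter to uppercase.
Working it through for "nEutRon": intermediate "qHxwUrq", final "QHXWURQ".

QHXWURQ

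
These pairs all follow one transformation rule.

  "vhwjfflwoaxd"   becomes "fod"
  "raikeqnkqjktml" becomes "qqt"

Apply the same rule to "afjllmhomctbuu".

mmb

Rule — delete the first 3 characters, then keep one character in every 3, starting at position 3 (positions 3rd, 6th, 9th, ...).
"afjllmhomctbuu" → "llmhomctbuu" → "mmb".
(Check on "vhwjfflwoaxd": → "jfflwoaxd" → "fod" ✓)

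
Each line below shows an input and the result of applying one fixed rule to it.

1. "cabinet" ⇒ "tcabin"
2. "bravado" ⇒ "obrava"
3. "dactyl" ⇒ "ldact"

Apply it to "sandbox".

xsandb

Rule — move the last character to the front, then delete the last character.
"sandbox" → "xsandbo" → "xsandb".
(Check on "cabinet": → "tcabine" → "tcabin" ✓)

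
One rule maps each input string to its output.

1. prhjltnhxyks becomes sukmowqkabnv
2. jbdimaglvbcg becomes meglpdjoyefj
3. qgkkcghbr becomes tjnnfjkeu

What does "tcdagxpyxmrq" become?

wfgdjasbaput

The transformation: shift every letter 3 places forward in the alphabet (wrapping around).
On "tcdagxpyxmrq" that produces "wfgdjasbaput".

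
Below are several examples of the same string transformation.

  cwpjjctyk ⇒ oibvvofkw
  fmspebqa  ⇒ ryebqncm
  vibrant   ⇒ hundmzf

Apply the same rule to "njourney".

zvagdzqk

Rule — shift every letter 12 places forward in the alphabet (wrapping around).
On "njourney" that produces "zvagdzqk".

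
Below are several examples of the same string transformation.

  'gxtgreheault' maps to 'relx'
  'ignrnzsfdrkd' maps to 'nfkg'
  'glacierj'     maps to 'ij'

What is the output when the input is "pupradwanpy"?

The rule is to move the first 2 characters to the end (rotate left by 2), then keep one character in every 3, starting at position 3 (positions 3rd, 6th, 9th, ...).
Working it through for "pupradwanpy": intermediate "pradwanpypu", final "aay".

aay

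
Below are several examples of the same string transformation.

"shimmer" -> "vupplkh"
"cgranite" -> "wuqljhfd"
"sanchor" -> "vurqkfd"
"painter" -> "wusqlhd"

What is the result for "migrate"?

wupljhd

Rule — shift every letter 3 places forward in the alphabet (wrapping around), then sort the characters into reverse alphabetical order.
On "migrate": the first step gives "pljudwh", and the second then gives "wupljhd".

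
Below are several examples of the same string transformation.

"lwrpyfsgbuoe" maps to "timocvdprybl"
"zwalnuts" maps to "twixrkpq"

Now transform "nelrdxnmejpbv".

Each output is the input with this applied: shift every letter 3 places backward in the alphabet (wrapping around), then swap each adjacent pair of characters (1↔2, 3↔4, ...).
Starting from "nelrdxnmejpbv": after the first operation, "kbioaukjbgmys"; after the second, "bkoiuajkgbyms".

bkoiuajkgbyms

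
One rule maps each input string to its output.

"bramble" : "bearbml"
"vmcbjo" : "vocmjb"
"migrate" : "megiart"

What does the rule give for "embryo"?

In each case the input is transformed by: move the last character to the front, then swap each adjacent pair of characters (1↔2, 3↔4, ...).
Working it through for "embryo": intermediate "oembry", final "eobmyr".
(Check on "vmcbjo": → "ovmcbj" → "vocmjb" ✓)

eobmyr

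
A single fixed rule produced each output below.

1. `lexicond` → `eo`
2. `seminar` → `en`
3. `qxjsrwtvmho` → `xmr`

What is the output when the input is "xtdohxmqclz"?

In each case the input is transformed by: take characters alternately from the front and the back (1st, last, 2nd, 2nd-last, ...), then keep one character in every 3, starting at position 3 (positions 3rd, 6th, 9th, ...).
Starting from "xtdohxmqclz": after the first operation, "xztldcoqhmx"; after the second, "tch".

tch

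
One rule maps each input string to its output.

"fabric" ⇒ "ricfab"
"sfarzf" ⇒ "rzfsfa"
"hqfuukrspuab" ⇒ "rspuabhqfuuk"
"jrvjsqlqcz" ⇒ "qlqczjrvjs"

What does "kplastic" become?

Looking at the pairs, the operation is to swap the front and back halves of the string.
Applying that to "kplastic" gives "stickpla".

stickpla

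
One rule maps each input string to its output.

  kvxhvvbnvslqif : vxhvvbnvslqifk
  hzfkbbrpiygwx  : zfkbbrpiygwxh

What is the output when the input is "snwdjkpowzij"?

In each case the input is transformed by: move the first character to the end.
Doing the same to "snwdjkpowzij": "nwdjkpowzijs".

nwdjkpowzijs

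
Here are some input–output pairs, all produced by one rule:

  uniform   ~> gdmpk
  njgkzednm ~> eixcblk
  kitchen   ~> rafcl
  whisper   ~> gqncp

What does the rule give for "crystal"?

What's happening: delete the first 2 characters, then shift every letter 2 places backward in the alphabet (wrapping around).
"crystal" → "ystal" → "wqryj".
(Check on "uniform": → "iform" → "gdmpk" ✓)

wqryj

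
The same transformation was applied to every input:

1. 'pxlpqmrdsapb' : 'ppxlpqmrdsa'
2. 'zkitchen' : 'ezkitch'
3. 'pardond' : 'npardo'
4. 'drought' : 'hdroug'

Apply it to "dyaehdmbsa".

sdyaehdmb

Looking at the pairs, the operation is to delete the last character, then move the last character to the front.
On "dyaehdmbsa": the first step gives "dyaehdmbs", and the second then gives "sdyaehdmb".
(Check on "pxlpqmrdsapb": → "pxlpqmrdsap" → "ppxlpqmrdsa" ✓)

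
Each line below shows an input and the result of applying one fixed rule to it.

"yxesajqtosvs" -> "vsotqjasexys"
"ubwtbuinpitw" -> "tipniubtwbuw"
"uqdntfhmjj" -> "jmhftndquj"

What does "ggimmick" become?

cimmiggk

The rule is to move the last character to the front, then reverse the string.
Working it through for "ggimmick": intermediate "kggimmic", final "cimmiggk".
(Check on "uqdntfhmjj": → "juqdntfhmj" → "jmhftndquj" ✓)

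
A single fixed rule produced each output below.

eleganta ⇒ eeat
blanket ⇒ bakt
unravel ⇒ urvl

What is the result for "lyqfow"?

lqo

The rule is to keep every other character starting from the first (positions 1st, 3rd, 5th, ...).
Doing the same to "lyqfow": "lqo".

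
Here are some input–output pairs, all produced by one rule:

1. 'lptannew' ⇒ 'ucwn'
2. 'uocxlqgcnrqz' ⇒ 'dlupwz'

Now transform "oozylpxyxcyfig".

xiugghr

Each output is the input with this applied: shift every letter 9 places forward in the alphabet (wrapping around), then keep every other character starting from the first (positions 1st, 3rd, 5th, ...).
Doing the same to "oozylpxyxcyfig": "xiugghr".
(Check on "lptannew": → "uycjwwnf" → "ucwn" ✓)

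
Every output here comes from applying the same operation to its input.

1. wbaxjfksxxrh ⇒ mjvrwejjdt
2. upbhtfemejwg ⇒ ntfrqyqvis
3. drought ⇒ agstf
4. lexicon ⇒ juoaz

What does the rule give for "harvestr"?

The pattern: shift every letter 12 places forward in the alphabet (wrapping around), then delete the first 2 characters.
Applying both steps to "harvestr": "tmdhqefd", then "dhqefd".

dhqefd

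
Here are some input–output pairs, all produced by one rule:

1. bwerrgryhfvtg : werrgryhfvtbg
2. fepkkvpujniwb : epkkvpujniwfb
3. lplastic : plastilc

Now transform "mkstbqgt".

The rule is to swap the first and last characters, then move the first character to the end.
On "mkstbqgt": the first step gives "tkstbqgm", and the second then gives "kstbqgmt".

kstbqgmt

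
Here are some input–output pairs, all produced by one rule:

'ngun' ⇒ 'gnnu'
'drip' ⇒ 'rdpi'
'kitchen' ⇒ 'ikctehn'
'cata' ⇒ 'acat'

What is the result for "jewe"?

Looking at the pairs, the operation is to swap each adjacent pair of characters (1↔2, 3↔4, ...).
For "jewe" the result is "ejew".

ejew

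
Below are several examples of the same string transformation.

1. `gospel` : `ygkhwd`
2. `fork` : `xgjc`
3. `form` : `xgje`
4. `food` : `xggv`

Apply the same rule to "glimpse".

The pattern: shift every letter 8 places backward in the alphabet (wrapping around).
For "glimpse" the result is "ydaehkw".

ydaehkw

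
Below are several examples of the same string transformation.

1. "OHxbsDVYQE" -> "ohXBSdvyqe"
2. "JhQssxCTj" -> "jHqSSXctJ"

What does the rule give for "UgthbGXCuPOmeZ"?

uGTHBgxcUpoMEz

In each case the input is transformed by: flip the case of every letter.
On "UgthbGXCuPOmeZ" that produces "uGTHBgxcUpoMEz".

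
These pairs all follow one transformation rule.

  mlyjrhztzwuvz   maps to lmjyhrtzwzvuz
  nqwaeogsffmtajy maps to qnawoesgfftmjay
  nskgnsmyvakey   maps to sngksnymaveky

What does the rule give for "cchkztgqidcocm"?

In each case the input is transformed by: swap each adjacent pair of characters (1↔2, 3↔4, ...).
"cchkztgqidcocm" → "cckhtzqgdiocmc".

cckhtzqgdiocmc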